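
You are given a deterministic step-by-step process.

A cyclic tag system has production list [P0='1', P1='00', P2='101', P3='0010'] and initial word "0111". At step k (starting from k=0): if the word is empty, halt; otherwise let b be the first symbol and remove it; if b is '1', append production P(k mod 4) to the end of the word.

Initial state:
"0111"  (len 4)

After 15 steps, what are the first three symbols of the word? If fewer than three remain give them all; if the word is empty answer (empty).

[0] "0111"  (len 4)
[1] "111"  (len 3)
[2] "1100"  (len 4)
[3] "100101"  (len 6)
[4] "001010010"  (len 9)
[5] "01010010"  (len 8)
[6] "1010010"  (len 7)
[7] "010010101"  (len 9)
[8] "10010101"  (len 8)
[9] "00101011"  (len 8)
[10] "0101011"  (len 7)
[11] "101011"  (len 6)
[12] "010110010"  (len 9)
[13] "10110010"  (len 8)
[14] "011001000"  (len 9)
[15] "11001000"  (len 8)

110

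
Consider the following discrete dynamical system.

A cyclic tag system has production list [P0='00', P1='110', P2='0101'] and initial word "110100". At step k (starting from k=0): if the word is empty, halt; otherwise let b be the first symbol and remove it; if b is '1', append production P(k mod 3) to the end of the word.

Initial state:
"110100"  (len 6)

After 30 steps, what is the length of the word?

gen 0: "110100"  (len 6)
gen 1: "1010000"  (len 7)
gen 2: "010000110"  (len 9)
gen 3: "10000110"  (len 8)
gen 4: "000011000"  (len 9)
gen 5: "00011000"  (len 8)
gen 6: "0011000"  (len 7)
gen 7: "011000"  (len 6)
gen 8: "11000"  (len 5)
gen 9: "10000101"  (len 8)
gen 10: "000010100"  (len 9)
gen 11: "00010100"  (len 8)
gen 12: "0010100"  (len 7)
gen 13: "010100"  (len 6)
gen 14: "10100"  (len 5)
gen 15: "01000101"  (len 8)
gen 16: "1000101"  (len 7)
gen 17: "000101110"  (len 9)
gen 18: "00101110"  (len 8)
gen 19: "0101110"  (len 7)
gen 20: "101110"  (len 6)
gen 21: "011100101"  (len 9)
gen 22: "11100101"  (len 8)
gen 23: "1100101110"  (len 10)
gen 24: "1001011100101"  (len 13)
gen 25: "00101110010100"  (len 14)
gen 26: "0101110010100"  (len 13)
gen 27: "101110010100"  (len 12)
gen 28: "0111001010000"  (len 13)
gen 29: "111001010000"  (len 12)
gen 30: "110010100000101"  (len 15)

15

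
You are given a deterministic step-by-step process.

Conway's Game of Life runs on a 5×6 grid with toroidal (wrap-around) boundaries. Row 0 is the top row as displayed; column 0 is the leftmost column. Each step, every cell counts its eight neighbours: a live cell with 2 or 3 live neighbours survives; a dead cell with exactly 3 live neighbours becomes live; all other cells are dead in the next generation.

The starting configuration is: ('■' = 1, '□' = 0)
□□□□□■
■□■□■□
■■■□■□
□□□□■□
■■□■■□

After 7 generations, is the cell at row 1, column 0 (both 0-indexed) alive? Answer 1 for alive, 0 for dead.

0

step 0: □□□□□■
■□■□■□
■■■□■□
□□□□■□
■■□■■□
step 1: □□■□□□
■□■□■□
■□■□■□
□□□□■□
■□□■■□
step 2: □□■□■□
□□■□□□
□□□□■□
□■□□■□
□□□■■■
step 3: □□■□■■
□□□□□□
□□□■□□
□□□□□□
□□■□□■
step 4: □□□■■■
□□□■■□
□□□□□□
□□□□□□
□□□■■■
step 5: □□■□□□
□□□■□■
□□□□□□
□□□□■□
□□□■□■
step 6: □□■■□□
□□□□□□
□□□□■□
□□□□■□
□□□■■□
step 7: □□■■■□
□□□■□□
□□□□□□
□□□□■■
□□■□■□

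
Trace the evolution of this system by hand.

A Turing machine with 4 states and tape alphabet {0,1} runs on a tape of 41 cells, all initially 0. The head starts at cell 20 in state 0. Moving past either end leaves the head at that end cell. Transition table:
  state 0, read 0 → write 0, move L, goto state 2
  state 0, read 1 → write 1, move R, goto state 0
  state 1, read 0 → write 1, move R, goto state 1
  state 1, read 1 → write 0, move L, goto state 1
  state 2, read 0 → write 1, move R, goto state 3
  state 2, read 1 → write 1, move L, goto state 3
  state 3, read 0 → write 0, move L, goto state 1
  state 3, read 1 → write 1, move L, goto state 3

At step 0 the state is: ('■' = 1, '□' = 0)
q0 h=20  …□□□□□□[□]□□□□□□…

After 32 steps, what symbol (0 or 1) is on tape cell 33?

0) q0 h=20  …□□□□□□[□]□□□□□□…
1) q2 h=19  …□□□□□□[□]□□□□□□…
2) q3 h=20  …□□□□□■[□]□□□□□□…
3) q1 h=19  …□□□□□□[■]□□□□□□…
4) q1 h=18  …□□□□□□[□]□□□□□□…
5) q1 h=19  …□□□□□■[□]□□□□□□…
6) q1 h=20  …□□□□■■[□]□□□□□□…
7) q1 h=21  …□□□■■■[□]□□□□□□…
8) q1 h=22  …□□■■■■[□]□□□□□□…
9) q1 h=23  …□■■■■■[□]□□□□□□…
10) q1 h=24  …■■■■■■[□]□□□□□□…
11) q1 h=25  …■■■■■■[□]□□□□□□…
12) q1 h=26  …■■■■■■[□]□□□□□□…
13) q1 h=27  …■■■■■■[□]□□□□□□…
14) q1 h=28  …■■■■■■[□]□□□□□□…
15) q1 h=29  …■■■■■■[□]□□□□□□…
16) q1 h=30  …■■■■■■[□]□□□□□□…
17) q1 h=31  …■■■■■■[□]□□□□□□…
18) q1 h=32  …■■■■■■[□]□□□□□□…
19) q1 h=33  …■■■■■■[□]□□□□□□…
20) q1 h=34  …■■■■■■[□]□□□□□□|
21) q1 h=35  …■■■■■■[□]□□□□□|
22) q1 h=36  …■■■■■■[□]□□□□|
23) q1 h=37  …■■■■■■[□]□□□|
24) q1 h=38  …■■■■■■[□]□□|
25) q1 h=39  …■■■■■■[□]□|
26) q1 h=40  …■■■■■■[□]|
27) q1 h=40  …■■■■■■[■]|
28) q1 h=39  …■■■■■■[■]□|
29) q1 h=38  …■■■■■■[■]□□|
30) q1 h=37  …■■■■■■[■]□□□|
31) q1 h=36  …■■■■■■[■]□□□□|
32) q1 h=35  …■■■■■■[■]□□□□□|

1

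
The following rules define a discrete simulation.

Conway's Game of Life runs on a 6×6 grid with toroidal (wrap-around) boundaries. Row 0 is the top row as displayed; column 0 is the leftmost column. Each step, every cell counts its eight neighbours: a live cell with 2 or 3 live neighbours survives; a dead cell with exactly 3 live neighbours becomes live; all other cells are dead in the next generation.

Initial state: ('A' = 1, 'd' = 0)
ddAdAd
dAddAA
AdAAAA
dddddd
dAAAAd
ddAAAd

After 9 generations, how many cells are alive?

0) ddAdAd
dAddAA
AdAAAA
dddddd
dAAAAd
ddAAAd
1) dAAddd
dAdddd
AAAAdd
Addddd
dAddAd
dddddA
2) AAAddd
dddAdd
AdAddd
AddAdA
AddddA
AAAddd
3) AddAdd
AddAdd
AAAAAA
ddddAd
ddAdAd
ddAddd
4) dAAAdd
dddddd
AAAddd
Addddd
dddddd
dAAddd
5) dAdAdd
AddAdd
AAdddd
Addddd
dAdddd
dAdAdd
6) AAdAAd
Addddd
AAdddA
Addddd
AAAddd
AAdddd
7) ddAddd
ddAdAd
dAdddA
ddAddd
ddAddA
dddAdd
8) ddAddd
dAAAdd
dAAAdd
AAAddd
ddAAdd
ddAAdd
9) dddddd
dddddd
dddddd
Addddd
dddddd
dAdddd

2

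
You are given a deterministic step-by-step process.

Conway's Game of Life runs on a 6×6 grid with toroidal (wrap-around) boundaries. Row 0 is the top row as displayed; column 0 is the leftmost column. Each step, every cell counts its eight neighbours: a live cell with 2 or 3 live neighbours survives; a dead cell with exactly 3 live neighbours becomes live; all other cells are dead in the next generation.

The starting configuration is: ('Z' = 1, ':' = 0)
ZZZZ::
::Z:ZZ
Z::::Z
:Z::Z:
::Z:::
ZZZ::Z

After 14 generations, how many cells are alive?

36

gen 0: ZZZZ::
::Z:ZZ
Z::::Z
:Z::Z:
::Z:::
ZZZ::Z
gen 1: ::::::
::Z:Z:
ZZ:Z::
ZZ:::Z
::ZZ:Z
:::::Z
gen 2: ::::::
:ZZZ::
:::ZZ:
:::Z:Z
:ZZ::Z
::::Z:
gen 3: ::ZZ::
::ZZZ:
::::::
Z::Z:Z
Z:ZZ:Z
::::::
gen 4: ::Z:Z:
::Z:Z:
::Z::Z
ZZZZ:Z
ZZZZ:Z
:Z::Z:
gen 5: :ZZ:ZZ
:ZZ:ZZ
:::::Z
::::::
::::::
::::Z:
gen 6: :ZZ:::
:ZZ:::
Z:::ZZ
::::::
::::::
:::ZZZ
gen 7: ZZ::Z:
::ZZ:Z
ZZ:::Z
:::::Z
::::Z:
::ZZZ:
gen 8: ZZ::::
::ZZ::
:ZZ::Z
::::ZZ
::::ZZ
:ZZ:Z:
gen 9: Z:::::
:::Z::
ZZZ::Z
:::Z::
Z:::::
:ZZZZ:
gen 10: :Z::Z:
::Z::Z
ZZZZZ:
::Z::Z
:Z::Z:
ZZZZ:Z
gen 11: ::::Z:
:::::Z
Z:::Z:
:::::Z
::::Z:
:::Z:Z
gen 12: ::::ZZ
::::ZZ
Z:::Z:
::::ZZ
::::ZZ
:::Z:Z
gen 13: Z::Z::
Z::Z::
Z::Z::
Z::Z::
Z::Z::
Z::Z::
gen 14: ZZZZZZ
ZZZZZZ
ZZZZZZ
ZZZZZZ
ZZZZZZ
ZZZZZZ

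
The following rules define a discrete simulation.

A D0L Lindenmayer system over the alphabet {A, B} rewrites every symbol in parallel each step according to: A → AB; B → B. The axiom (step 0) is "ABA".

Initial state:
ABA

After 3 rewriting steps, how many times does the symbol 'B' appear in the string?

step 0: ABA
step 1: ABBAB
step 2: ABBBABB
step 3: ABBBBABBB

7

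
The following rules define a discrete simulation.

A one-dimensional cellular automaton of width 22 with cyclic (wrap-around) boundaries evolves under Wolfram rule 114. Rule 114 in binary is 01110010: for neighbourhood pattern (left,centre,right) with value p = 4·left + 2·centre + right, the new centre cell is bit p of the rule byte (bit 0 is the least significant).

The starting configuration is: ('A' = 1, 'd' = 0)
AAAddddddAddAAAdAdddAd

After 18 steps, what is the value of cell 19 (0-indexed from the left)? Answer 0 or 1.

0

step 0: AAAddddddAddAAAdAdddAd
step 1: ddAAddddAdAAddAAdAdAdA
step 2: AAdAAddAdAdAAAdAAdAdAd
step 3: dAAdAAAdAdAddAAdAAdAdA
step 4: AdAAddAAdAdAAdAAdAAdAd
step 5: dAdAAAdAAdAdAAdAAdAAdA
step 6: AdAddAAdAAdAdAAdAAdAAd
step 7: dAdAAdAAdAAdAdAAdAAdAA
step 8: AdAdAAdAAdAAdAdAAdAAdA
step 9: AAdAdAAdAAdAAdAdAAdAAd
step 10: dAAdAdAAdAAdAAdAdAAdAA
step 11: AdAAdAdAAdAAdAAdAdAAdA
step 12: AAdAAdAdAAdAAdAAdAdAAd
step 13: dAAdAAdAdAAdAAdAAdAdAA
step 14: AdAAdAAdAdAAdAAdAAdAdA
step 15: AAdAAdAAdAdAAdAAdAAdAd
step 16: dAAdAAdAAdAdAAdAAdAAdA
step 17: AdAAdAAdAAdAdAAdAAdAAd
step 18: dAdAAdAAdAAdAdAAdAAdAA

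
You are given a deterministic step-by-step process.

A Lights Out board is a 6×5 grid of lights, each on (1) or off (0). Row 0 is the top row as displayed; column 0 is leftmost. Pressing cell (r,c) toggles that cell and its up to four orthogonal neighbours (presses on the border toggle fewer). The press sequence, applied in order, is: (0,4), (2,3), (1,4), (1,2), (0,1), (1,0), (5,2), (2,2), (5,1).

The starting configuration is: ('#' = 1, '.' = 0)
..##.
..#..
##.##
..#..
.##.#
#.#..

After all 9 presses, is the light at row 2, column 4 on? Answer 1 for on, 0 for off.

0) ..##.
..#..
##.##
..#..
.##.#
#.#..
1) ..#.#
..#.#
##.##
..#..
.##.#
#.#..
2) ..#.#
..###
###..
..##.
.##.#
#.#..
3) ..#..
..#..
###.#
..##.
.##.#
#.#..
4) .....
.#.#.
##..#
..##.
.##.#
#.#..
5) ###..
...#.
##..#
..##.
.##.#
#.#..
6) .##..
##.#.
.#..#
..##.
.##.#
#.#..
7) .##..
##.#.
.#..#
..##.
.#..#
##.#.
8) .##..
####.
..###
...#.
.#..#
##.#.
9) .##..
####.
..###
...#.
....#
..##.

1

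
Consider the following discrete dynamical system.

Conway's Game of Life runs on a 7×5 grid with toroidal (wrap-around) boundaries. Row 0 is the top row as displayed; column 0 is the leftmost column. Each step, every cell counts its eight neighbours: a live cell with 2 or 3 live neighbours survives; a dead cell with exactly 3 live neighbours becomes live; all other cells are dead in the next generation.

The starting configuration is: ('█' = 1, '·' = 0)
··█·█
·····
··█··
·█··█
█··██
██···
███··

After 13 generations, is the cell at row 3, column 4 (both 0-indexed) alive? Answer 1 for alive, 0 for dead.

1

t=0: ··█·█
·····
··█··
·█··█
█··██
██···
███··
t=1: █·██·
···█·
·····
·██·█
··██·
···█·
··███
t=2: ·█···
··███
··██·
·██··
·█··█
·····
·█···
t=3: ██·█·
·█··█
····█
██···
███··
█····
·····
t=4: ███·█
·████
·█··█
··█·█
··█·█
█····
██··█
t=5: ·····
·····
·█··█
·██·█
██··█
···█·
··██·
t=6: ·····
·····
·███·
··█·█
·█··█
██·█·
··██·
t=7: ·····
··█··
·███·
····█
·█··█
██·█·
·████
t=8: ·█···
·███·
·███·
·█··█
·████
·····
·█·██
t=9: ·█··█
█··█·
····█
····█
·████
·█···
█·█··
t=10: ·████
█··█·
█··██
··█·█
·████
····█
█·█··
t=11: ·····
·····
███··
·····
·██·█
····█
█·█··
t=12: ·····
·█···
·█···
···█·
█··█·
··█·█
·····
t=13: ·····
·····
··█··
··█·█
··██·
···██
·····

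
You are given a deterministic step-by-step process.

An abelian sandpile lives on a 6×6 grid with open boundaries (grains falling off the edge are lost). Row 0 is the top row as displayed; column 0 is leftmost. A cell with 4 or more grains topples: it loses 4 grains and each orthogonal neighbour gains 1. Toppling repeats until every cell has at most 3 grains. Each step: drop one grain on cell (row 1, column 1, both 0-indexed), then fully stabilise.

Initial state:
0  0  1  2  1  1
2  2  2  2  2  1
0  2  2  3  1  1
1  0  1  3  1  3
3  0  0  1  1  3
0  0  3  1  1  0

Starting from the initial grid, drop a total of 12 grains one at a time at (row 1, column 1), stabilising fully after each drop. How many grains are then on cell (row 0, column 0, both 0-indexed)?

k=0  0  0  1  2  1  1
2  2  2  2  2  1
0  2  2  3  1  1
1  0  1  3  1  3
3  0  0  1  1  3
0  0  3  1  1  0
k=1  0  0  1  2  1  1
2  3  2  2  2  1
0  2  2  3  1  1
1  0  1  3  1  3
3  0  0  1  1  3
0  0  3  1  1  0
k=2  0  1  1  2  1  1
3  0  3  2  2  1
0  3  2  3  1  1
1  0  1  3  1  3
3  0  0  1  1  3
0  0  3  1  1  0
k=3  0  1  1  2  1  1
3  1  3  2  2  1
0  3  2  3  1  1
1  0  1  3  1  3
3  0  0  1  1  3
0  0  3  1  1  0
k=4  0  1  1  2  1  1
3  2  3  2  2  1
0  3  2  3  1  1
1  0  1  3  1  3
3  0  0  1  1  3
0  0  3  1  1  0
k=5  0  1  1  2  1  1
3  3  3  2  2  1
0  3  2  3  1  1
1  0  1  3  1  3
3  0  0  1  1  3
0  0  3  1  1  0
k=6  1  2  2  3  1  1
0  3  2  0  3  1
2  1  1  2  2  1
1  1  3  0  2  3
3  0  0  2  1  3
0  0  3  1  1  0
k=7  1  3  2  3  1  1
1  0  3  0  3  1
2  2  1  2  2  1
1  1  3  0  2  3
3  0  0  2  1  3
0  0  3  1  1  0
k=8  1  3  2  3  1  1
1  1  3  0  3  1
2  2  1  2  2  1
1  1  3  0  2  3
3  0  0  2  1  3
0  0  3  1  1  0
k=9  1  3  2  3  1  1
1  2  3  0  3  1
2  2  1  2  2  1
1  1  3  0  2  3
3  0  0  2  1  3
0  0  3  1  1  0
k=10  1  3  2  3  1  1
1  3  3  0  3  1
2  2  1  2  2  1
1  1  3  0  2  3
3  0  0  2  1  3
0  0  3  1  1  0
k=11  2  1  1  0  2  1
2  2  1  2  3  1
2  3  2  2  2  1
1  1  3  0  2  3
3  0  0  2  1  3
0  0  3  1  1  0
k=12  2  1  1  0  2  1
2  3  1  2  3  1
2  3  2  2  2  1
1  1  3  0  2  3
3  0  0  2  1  3
0  0  3  1  1  0

2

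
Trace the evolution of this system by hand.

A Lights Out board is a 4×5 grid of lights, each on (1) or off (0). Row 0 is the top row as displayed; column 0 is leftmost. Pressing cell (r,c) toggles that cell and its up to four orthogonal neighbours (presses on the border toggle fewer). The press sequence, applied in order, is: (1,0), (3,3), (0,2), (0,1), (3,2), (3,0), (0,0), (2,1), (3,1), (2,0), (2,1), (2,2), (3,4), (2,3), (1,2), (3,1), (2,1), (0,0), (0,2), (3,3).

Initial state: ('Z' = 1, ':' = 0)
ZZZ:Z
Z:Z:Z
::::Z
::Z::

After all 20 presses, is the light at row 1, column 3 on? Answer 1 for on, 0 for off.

0) ZZZ:Z
Z:Z:Z
::::Z
::Z::
1) :ZZ:Z
:ZZ:Z
Z:::Z
::Z::
2) :ZZ:Z
:ZZ:Z
Z::ZZ
:::ZZ
3) :::ZZ
:Z::Z
Z::ZZ
:::ZZ
4) ZZZZZ
::::Z
Z::ZZ
:::ZZ
5) ZZZZZ
::::Z
Z:ZZZ
:ZZ:Z
6) ZZZZZ
::::Z
::ZZZ
Z:Z:Z
7) ::ZZZ
Z:::Z
::ZZZ
Z:Z:Z
8) ::ZZZ
ZZ::Z
ZZ:ZZ
ZZZ:Z
9) ::ZZZ
ZZ::Z
Z::ZZ
::::Z
10) ::ZZZ
:Z::Z
:Z:ZZ
Z:::Z
11) ::ZZZ
::::Z
Z:ZZZ
ZZ::Z
12) ::ZZZ
::Z:Z
ZZ::Z
ZZZ:Z
13) ::ZZZ
::Z:Z
ZZ:::
ZZZZ:
14) ::ZZZ
::ZZZ
ZZZZZ
ZZZ::
15) :::ZZ
:Z::Z
ZZ:ZZ
ZZZ::
16) :::ZZ
:Z::Z
Z::ZZ
:::::
17) :::ZZ
::::Z
:ZZZZ
:Z:::
18) ZZ:ZZ
Z:::Z
:ZZZZ
:Z:::
19) Z:Z:Z
Z:Z:Z
:ZZZZ
:Z:::
20) Z:Z:Z
Z:Z:Z
:ZZ:Z
:ZZZZ

0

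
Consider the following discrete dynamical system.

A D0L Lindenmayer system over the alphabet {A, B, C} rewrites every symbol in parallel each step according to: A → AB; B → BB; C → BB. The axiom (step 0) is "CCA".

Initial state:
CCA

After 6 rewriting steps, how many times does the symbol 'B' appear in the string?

191

t=0: CCA
t=1: BBBBAB
t=2: BBBBBBBBABBB
t=3: BBBBBBBBBBBBBBBBABBBBBBB
t=4: BBBBBBBBBBBBBBBBBBBBBBBBBBBBBBBBABBBBBBBBBBBBBBB
t=5: BBBBBBBBBBBBBBBBBBBBBBBBBBBBBBBBBBBBBBBBBBBBBBBBBBBBBBBBBBBBBBBBABBBBBBBBBBBBBBBBBBBBBBBBBBBBBBB
t=6: BBBBBBBBBBBBBBBBBBBBBBBBBBBBBBBBBBBBBBBBBBBBBBBBBBBBBBBBBB…BBBBBBBBBBBBBBBBBBBBBBBBBBBBBBBBBBBBBBBBBBBBBBBBBBBBBBBBBB  (len 192)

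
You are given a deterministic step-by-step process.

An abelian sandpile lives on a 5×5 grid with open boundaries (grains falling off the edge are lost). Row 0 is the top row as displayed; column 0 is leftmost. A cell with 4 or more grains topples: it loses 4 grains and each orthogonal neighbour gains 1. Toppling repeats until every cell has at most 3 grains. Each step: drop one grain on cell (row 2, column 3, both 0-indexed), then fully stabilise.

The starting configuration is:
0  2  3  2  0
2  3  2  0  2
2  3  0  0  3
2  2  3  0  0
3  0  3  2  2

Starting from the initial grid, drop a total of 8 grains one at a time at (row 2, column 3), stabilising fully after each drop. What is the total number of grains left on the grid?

48

k=0  0  2  3  2  0
2  3  2  0  2
2  3  0  0  3
2  2  3  0  0
3  0  3  2  2
k=1  0  2  3  2  0
2  3  2  0  2
2  3  0  1  3
2  2  3  0  0
3  0  3  2  2
k=2  0  2  3  2  0
2  3  2  0  2
2  3  0  2  3
2  2  3  0  0
3  0  3  2  2
k=3  0  2  3  2  0
2  3  2  0  2
2  3  0  3  3
2  2  3  0  0
3  0  3  2  2
k=4  0  2  3  2  0
2  3  2  1  3
2  3  1  1  0
2  2  3  1  1
3  0  3  2  2
k=5  0  2  3  2  0
2  3  2  1  3
2  3  1  2  0
2  2  3  1  1
3  0  3  2  2
k=6  0  2  3  2  0
2  3  2  1  3
2  3  1  3  0
2  2  3  1  1
3  0  3  2  2
k=7  0  2  3  2  0
2  3  2  2  3
2  3  2  0  1
2  2  3  2  1
3  0  3  2  2
k=8  0  2  3  2  0
2  3  2  2  3
2  3  2  1  1
2  2  3  2  1
3  0  3  2  2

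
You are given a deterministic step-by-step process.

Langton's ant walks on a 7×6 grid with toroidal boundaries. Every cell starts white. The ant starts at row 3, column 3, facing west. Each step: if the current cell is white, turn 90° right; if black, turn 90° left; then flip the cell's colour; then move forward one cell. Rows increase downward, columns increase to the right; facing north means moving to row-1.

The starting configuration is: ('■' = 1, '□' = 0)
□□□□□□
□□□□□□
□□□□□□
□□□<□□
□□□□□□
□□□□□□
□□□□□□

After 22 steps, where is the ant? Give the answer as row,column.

step 0: □□□□□□
□□□□□□
□□□□□□
□□□<□□
□□□□□□
□□□□□□
□□□□□□
step 1: □□□□□□
□□□□□□
□□□^□□
□□□■□□
□□□□□□
□□□□□□
□□□□□□
step 2: □□□□□□
□□□□□□
□□□■>□
□□□■□□
□□□□□□
□□□□□□
□□□□□□
step 3: □□□□□□
□□□□□□
□□□■■□
□□□■v□
□□□□□□
□□□□□□
□□□□□□
step 4: □□□□□□
□□□□□□
□□□■■□
□□□<■□
□□□□□□
□□□□□□
□□□□□□
step 5: □□□□□□
□□□□□□
□□□■■□
□□□□■□
□□□v□□
□□□□□□
□□□□□□
step 6: □□□□□□
□□□□□□
□□□■■□
□□□□■□
□□<■□□
□□□□□□
□□□□□□
step 7: □□□□□□
□□□□□□
□□□■■□
□□^□■□
□□■■□□
□□□□□□
□□□□□□
step 8: □□□□□□
□□□□□□
□□□■■□
□□■>■□
□□■■□□
□□□□□□
□□□□□□
step 9: □□□□□□
□□□□□□
□□□■■□
□□■■■□
□□■v□□
□□□□□□
□□□□□□
step 10: □□□□□□
□□□□□□
□□□■■□
□□■■■□
□□■□>□
□□□□□□
□□□□□□
step 11: □□□□□□
□□□□□□
□□□■■□
□□■■■□
□□■□■□
□□□□v□
□□□□□□
step 12: □□□□□□
□□□□□□
□□□■■□
□□■■■□
□□■□■□
□□□<■□
□□□□□□
step 13: □□□□□□
□□□□□□
□□□■■□
□□■■■□
□□■^■□
□□□■■□
□□□□□□
step 14: □□□□□□
□□□□□□
□□□■■□
□□■■■□
□□■■>□
□□□■■□
□□□□□□
step 15: □□□□□□
□□□□□□
□□□■■□
□□■■^□
□□■■□□
□□□■■□
□□□□□□
step 16: □□□□□□
□□□□□□
□□□■■□
□□■<□□
□□■■□□
□□□■■□
□□□□□□
step 17: □□□□□□
□□□□□□
□□□■■□
□□■□□□
□□■v□□
□□□■■□
□□□□□□
step 18: □□□□□□
□□□□□□
□□□■■□
□□■□□□
□□■□>□
□□□■■□
□□□□□□
step 19: □□□□□□
□□□□□□
□□□■■□
□□■□□□
□□■□■□
□□□■v□
□□□□□□
step 20: □□□□□□
□□□□□□
□□□■■□
□□■□□□
□□■□■□
□□□■□>
□□□□□□
step 21: □□□□□□
□□□□□□
□□□■■□
□□■□□□
□□■□■□
□□□■□■
□□□□□v
step 22: □□□□□□
□□□□□□
□□□■■□
□□■□□□
□□■□■□
□□□■□■
□□□□<■

6,4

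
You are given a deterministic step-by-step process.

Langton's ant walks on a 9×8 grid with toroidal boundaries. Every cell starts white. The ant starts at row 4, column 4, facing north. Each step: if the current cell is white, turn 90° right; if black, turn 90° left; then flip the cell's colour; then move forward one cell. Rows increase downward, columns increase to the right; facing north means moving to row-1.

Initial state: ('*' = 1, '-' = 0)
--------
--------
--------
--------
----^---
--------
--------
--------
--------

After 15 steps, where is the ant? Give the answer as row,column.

0) --------
--------
--------
--------
----^---
--------
--------
--------
--------
1) --------
--------
--------
--------
----*>--
--------
--------
--------
--------
2) --------
--------
--------
--------
----**--
-----v--
--------
--------
--------
3) --------
--------
--------
--------
----**--
----<*--
--------
--------
--------
4) --------
--------
--------
--------
----^*--
----**--
--------
--------
--------
5) --------
--------
--------
--------
---<-*--
----**--
--------
--------
--------
6) --------
--------
--------
---^----
---*-*--
----**--
--------
--------
--------
7) --------
--------
--------
---*>---
---*-*--
----**--
--------
--------
--------
8) --------
--------
--------
---**---
---*v*--
----**--
--------
--------
--------
9) --------
--------
--------
---**---
---<**--
----**--
--------
--------
--------
10) --------
--------
--------
---**---
----**--
---v**--
--------
--------
--------
11) --------
--------
--------
---**---
----**--
--<***--
--------
--------
--------
12) --------
--------
--------
---**---
--^-**--
--****--
--------
--------
--------
13) --------
--------
--------
---**---
--*>**--
--****--
--------
--------
--------
14) --------
--------
--------
---**---
--****--
--*v**--
--------
--------
--------
15) --------
--------
--------
---**---
--****--
--*->*--
--------
--------
--------

5,4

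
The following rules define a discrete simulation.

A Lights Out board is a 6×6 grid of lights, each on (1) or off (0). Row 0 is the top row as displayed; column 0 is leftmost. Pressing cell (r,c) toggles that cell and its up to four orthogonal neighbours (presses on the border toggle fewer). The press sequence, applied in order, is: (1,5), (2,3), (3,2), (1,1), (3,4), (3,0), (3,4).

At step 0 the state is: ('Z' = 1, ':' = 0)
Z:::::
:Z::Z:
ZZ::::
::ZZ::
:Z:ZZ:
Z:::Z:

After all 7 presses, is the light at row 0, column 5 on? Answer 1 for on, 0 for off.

1

0) Z:::::
:Z::Z:
ZZ::::
::ZZ::
:Z:ZZ:
Z:::Z:
1) Z::::Z
:Z:::Z
ZZ:::Z
::ZZ::
:Z:ZZ:
Z:::Z:
2) Z::::Z
:Z:Z:Z
ZZZZZZ
::Z:::
:Z:ZZ:
Z:::Z:
3) Z::::Z
:Z:Z:Z
ZZ:ZZZ
:Z:Z::
:ZZZZ:
Z:::Z:
4) ZZ:::Z
Z:ZZ:Z
Z::ZZZ
:Z:Z::
:ZZZZ:
Z:::Z:
5) ZZ:::Z
Z:ZZ:Z
Z::Z:Z
:Z::ZZ
:ZZZ::
Z:::Z:
6) ZZ:::Z
Z:ZZ:Z
:::Z:Z
Z:::ZZ
ZZZZ::
Z:::Z:
7) ZZ:::Z
Z:ZZ:Z
:::ZZZ
Z::Z::
ZZZZZ:
Z:::Z:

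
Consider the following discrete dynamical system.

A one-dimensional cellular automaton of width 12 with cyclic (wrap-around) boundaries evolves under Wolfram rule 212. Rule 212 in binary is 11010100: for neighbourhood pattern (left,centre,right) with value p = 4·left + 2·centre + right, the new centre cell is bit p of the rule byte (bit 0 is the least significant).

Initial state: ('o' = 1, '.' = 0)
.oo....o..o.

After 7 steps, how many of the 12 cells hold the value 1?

6

0) .oo....o..o.
1) ..oo...oo.oo
2) o..oo...o..o
3) oo..oo..oo..
4) .oo..oo..oo.
5) ..oo..oo..oo
6) o..oo..oo..o
7) oo..oo..oo..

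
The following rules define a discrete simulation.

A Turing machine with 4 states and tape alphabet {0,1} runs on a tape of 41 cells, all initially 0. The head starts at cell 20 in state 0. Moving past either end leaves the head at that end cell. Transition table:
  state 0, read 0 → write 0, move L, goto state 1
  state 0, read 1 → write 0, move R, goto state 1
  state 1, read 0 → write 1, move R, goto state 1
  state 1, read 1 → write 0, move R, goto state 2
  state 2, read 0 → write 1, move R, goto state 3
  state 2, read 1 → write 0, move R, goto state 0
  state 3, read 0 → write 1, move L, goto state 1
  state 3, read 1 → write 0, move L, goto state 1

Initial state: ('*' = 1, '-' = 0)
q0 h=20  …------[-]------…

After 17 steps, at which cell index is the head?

35

[0] q0 h=20  …------[-]------…
[1] q1 h=19  …------[-]------…
[2] q1 h=20  …-----*[-]------…
[3] q1 h=21  …----**[-]------…
[4] q1 h=22  …---***[-]------…
[5] q1 h=23  …--****[-]------…
[6] q1 h=24  …-*****[-]------…
[7] q1 h=25  …******[-]------…
[8] q1 h=26  …******[-]------…
[9] q1 h=27  …******[-]------…
[10] q1 h=28  …******[-]------…
[11] q1 h=29  …******[-]------…
[12] q1 h=30  …******[-]------…
[13] q1 h=31  …******[-]------…
[14] q1 h=32  …******[-]------…
[15] q1 h=33  …******[-]------…
[16] q1 h=34  …******[-]------|
[17] q1 h=35  …******[-]-----|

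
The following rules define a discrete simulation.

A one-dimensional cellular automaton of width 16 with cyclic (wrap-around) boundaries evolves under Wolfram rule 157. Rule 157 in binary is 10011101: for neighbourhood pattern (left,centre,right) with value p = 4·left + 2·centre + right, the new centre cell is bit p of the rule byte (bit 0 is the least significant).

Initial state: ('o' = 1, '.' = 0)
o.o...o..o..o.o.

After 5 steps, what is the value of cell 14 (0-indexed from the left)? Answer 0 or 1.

step 0: o.o...o..o..o.o.
step 1: o.ooo.oo.oo.o.o.
step 2: o.oo..o..o..o.o.
step 3: o.o.o.oo.oo.o.o.
step 4: o.o.o.o..o..o.o.
step 5: o.o.o.oo.oo.o.o.

1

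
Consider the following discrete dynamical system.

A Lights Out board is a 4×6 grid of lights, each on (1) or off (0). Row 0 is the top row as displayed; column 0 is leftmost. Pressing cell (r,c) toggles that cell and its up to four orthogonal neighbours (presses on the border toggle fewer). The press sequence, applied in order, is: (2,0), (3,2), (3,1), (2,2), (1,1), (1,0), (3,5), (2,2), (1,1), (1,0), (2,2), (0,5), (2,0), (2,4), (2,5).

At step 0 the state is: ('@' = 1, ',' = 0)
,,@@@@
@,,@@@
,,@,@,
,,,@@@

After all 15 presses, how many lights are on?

13

0) ,,@@@@
@,,@@@
,,@,@,
,,,@@@
1) ,,@@@@
,,,@@@
@@@,@,
@,,@@@
2) ,,@@@@
,,,@@@
@@,,@,
@@@,@@
3) ,,@@@@
,,,@@@
@,,,@,
,,,,@@
4) ,,@@@@
,,@@@@
@@@@@,
,,@,@@
5) ,@@@@@
@@,@@@
@,@@@,
,,@,@@
6) @@@@@@
,,,@@@
,,@@@,
,,@,@@
7) @@@@@@
,,,@@@
,,@@@@
,,@,,,
8) @@@@@@
,,@@@@
,@,,@@
,,,,,,
9) @,@@@@
@@,@@@
,,,,@@
,,,,,,
10) ,,@@@@
,,,@@@
@,,,@@
,,,,,,
11) ,,@@@@
,,@@@@
@@@@@@
,,@,,,
12) ,,@@,,
,,@@@,
@@@@@@
,,@,,,
13) ,,@@,,
@,@@@,
,,@@@@
@,@,,,
14) ,,@@,,
@,@@,,
,,@,,,
@,@,@,
15) ,,@@,,
@,@@,@
,,@,@@
@,@,@@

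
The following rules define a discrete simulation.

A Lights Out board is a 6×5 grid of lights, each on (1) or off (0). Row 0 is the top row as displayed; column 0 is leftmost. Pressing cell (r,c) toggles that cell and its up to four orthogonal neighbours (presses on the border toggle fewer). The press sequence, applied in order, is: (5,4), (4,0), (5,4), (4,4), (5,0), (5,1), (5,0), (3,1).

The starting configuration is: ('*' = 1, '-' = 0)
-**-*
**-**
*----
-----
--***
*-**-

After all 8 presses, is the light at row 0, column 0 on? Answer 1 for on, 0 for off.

step 0: -**-*
**-**
*----
-----
--***
*-**-
step 1: -**-*
**-**
*----
-----
--**-
*-*-*
step 2: -**-*
**-**
*----
*----
****-
--*-*
step 3: -**-*
**-**
*----
*----
*****
--**-
step 4: -**-*
**-**
*----
*---*
***--
--***
step 5: -**-*
**-**
*----
*---*
-**--
*****
step 6: -**-*
**-**
*----
*---*
--*--
---**
step 7: -**-*
**-**
*----
*---*
*-*--
**-**
step 8: -**-*
**-**
**---
-**-*
***--
**-**

0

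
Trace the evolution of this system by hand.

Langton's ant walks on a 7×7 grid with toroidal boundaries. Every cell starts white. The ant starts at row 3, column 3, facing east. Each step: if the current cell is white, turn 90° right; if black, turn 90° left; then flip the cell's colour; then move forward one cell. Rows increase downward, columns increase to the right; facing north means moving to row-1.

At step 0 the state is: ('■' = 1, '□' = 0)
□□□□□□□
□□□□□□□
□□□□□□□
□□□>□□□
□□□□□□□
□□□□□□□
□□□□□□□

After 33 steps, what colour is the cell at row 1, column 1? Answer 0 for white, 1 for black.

0

k=0  □□□□□□□
□□□□□□□
□□□□□□□
□□□>□□□
□□□□□□□
□□□□□□□
□□□□□□□
k=1  □□□□□□□
□□□□□□□
□□□□□□□
□□□■□□□
□□□v□□□
□□□□□□□
□□□□□□□
k=2  □□□□□□□
□□□□□□□
□□□□□□□
□□□■□□□
□□<■□□□
□□□□□□□
□□□□□□□
k=3  □□□□□□□
□□□□□□□
□□□□□□□
□□^■□□□
□□■■□□□
□□□□□□□
□□□□□□□
k=4  □□□□□□□
□□□□□□□
□□□□□□□
□□■>□□□
□□■■□□□
□□□□□□□
□□□□□□□
k=5  □□□□□□□
□□□□□□□
□□□^□□□
□□■□□□□
□□■■□□□
□□□□□□□
□□□□□□□
k=6  □□□□□□□
□□□□□□□
□□□■>□□
□□■□□□□
□□■■□□□
□□□□□□□
□□□□□□□
k=7  □□□□□□□
□□□□□□□
□□□■■□□
□□■□v□□
□□■■□□□
□□□□□□□
□□□□□□□
k=8  □□□□□□□
□□□□□□□
□□□■■□□
□□■<■□□
□□■■□□□
□□□□□□□
□□□□□□□
k=9  □□□□□□□
□□□□□□□
□□□^■□□
□□■■■□□
□□■■□□□
□□□□□□□
□□□□□□□
k=10  □□□□□□□
□□□□□□□
□□<□■□□
□□■■■□□
□□■■□□□
□□□□□□□
□□□□□□□
k=11  □□□□□□□
□□^□□□□
□□■□■□□
□□■■■□□
□□■■□□□
□□□□□□□
□□□□□□□
k=12  □□□□□□□
□□■>□□□
□□■□■□□
□□■■■□□
□□■■□□□
□□□□□□□
□□□□□□□
k=13  □□□□□□□
□□■■□□□
□□■v■□□
□□■■■□□
□□■■□□□
□□□□□□□
□□□□□□□
k=14  □□□□□□□
□□■■□□□
□□<■■□□
□□■■■□□
□□■■□□□
□□□□□□□
□□□□□□□
k=15  □□□□□□□
□□■■□□□
□□□■■□□
□□v■■□□
□□■■□□□
□□□□□□□
□□□□□□□
k=16  □□□□□□□
□□■■□□□
□□□■■□□
□□□>■□□
□□■■□□□
□□□□□□□
□□□□□□□
k=17  □□□□□□□
□□■■□□□
□□□^■□□
□□□□■□□
□□■■□□□
□□□□□□□
□□□□□□□
k=18  □□□□□□□
□□■■□□□
□□<□■□□
□□□□■□□
□□■■□□□
□□□□□□□
□□□□□□□
k=19  □□□□□□□
□□^■□□□
□□■□■□□
□□□□■□□
□□■■□□□
□□□□□□□
□□□□□□□
k=20  □□□□□□□
□<□■□□□
□□■□■□□
□□□□■□□
□□■■□□□
□□□□□□□
□□□□□□□
k=21  □^□□□□□
□■□■□□□
□□■□■□□
□□□□■□□
□□■■□□□
□□□□□□□
□□□□□□□
k=22  □■>□□□□
□■□■□□□
□□■□■□□
□□□□■□□
□□■■□□□
□□□□□□□
□□□□□□□
k=23  □■■□□□□
□■v■□□□
□□■□■□□
□□□□■□□
□□■■□□□
□□□□□□□
□□□□□□□
k=24  □■■□□□□
□<■■□□□
□□■□■□□
□□□□■□□
□□■■□□□
□□□□□□□
□□□□□□□
k=25  □■■□□□□
□□■■□□□
□v■□■□□
□□□□■□□
□□■■□□□
□□□□□□□
□□□□□□□
k=26  □■■□□□□
□□■■□□□
<■■□■□□
□□□□■□□
□□■■□□□
□□□□□□□
□□□□□□□
k=27  □■■□□□□
^□■■□□□
■■■□■□□
□□□□■□□
□□■■□□□
□□□□□□□
□□□□□□□
k=28  □■■□□□□
■>■■□□□
■■■□■□□
□□□□■□□
□□■■□□□
□□□□□□□
□□□□□□□
k=29  □■■□□□□
■■■■□□□
■v■□■□□
□□□□■□□
□□■■□□□
□□□□□□□
□□□□□□□
k=30  □■■□□□□
■■■■□□□
■□>□■□□
□□□□■□□
□□■■□□□
□□□□□□□
□□□□□□□
k=31  □■■□□□□
■■^■□□□
■□□□■□□
□□□□■□□
□□■■□□□
□□□□□□□
□□□□□□□
k=32  □■■□□□□
■<□■□□□
■□□□■□□
□□□□■□□
□□■■□□□
□□□□□□□
□□□□□□□
k=33  □■■□□□□
■□□■□□□
■v□□■□□
□□□□■□□
□□■■□□□
□□□□□□□
□□□□□□□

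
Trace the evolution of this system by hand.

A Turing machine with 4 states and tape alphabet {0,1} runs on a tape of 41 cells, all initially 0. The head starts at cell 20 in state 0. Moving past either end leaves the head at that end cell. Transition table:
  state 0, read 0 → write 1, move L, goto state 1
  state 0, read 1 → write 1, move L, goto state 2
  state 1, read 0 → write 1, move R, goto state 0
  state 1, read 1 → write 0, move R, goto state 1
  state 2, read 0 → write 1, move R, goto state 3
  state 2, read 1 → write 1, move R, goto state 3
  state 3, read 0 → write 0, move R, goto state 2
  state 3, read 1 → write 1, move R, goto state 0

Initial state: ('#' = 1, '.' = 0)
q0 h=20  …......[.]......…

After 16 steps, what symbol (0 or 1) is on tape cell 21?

0

step 0: q0 h=20  …......[.]......…
step 1: q1 h=19  …......[.]#.....…
step 2: q0 h=20  ….....#[#]......…
step 3: q2 h=19  …......[#]#.....…
step 4: q3 h=20  ….....#[#]......…
step 5: q0 h=21  …....##[.]......…
step 6: q1 h=20  ….....#[#]#.....…
step 7: q1 h=21  …....#.[#]......…
step 8: q1 h=22  …...#..[.]......…
step 9: q0 h=23  …..#..#[.]......…
step 10: q1 h=22  …...#..[#]#.....…
step 11: q1 h=23  …..#...[#]......…
step 12: q1 h=24  ….#....[.]......…
step 13: q0 h=25  …#....#[.]......…
step 14: q1 h=24  ….#....[#]#.....…
step 15: q1 h=25  …#.....[#]......…
step 16: q1 h=26  …......[.]......…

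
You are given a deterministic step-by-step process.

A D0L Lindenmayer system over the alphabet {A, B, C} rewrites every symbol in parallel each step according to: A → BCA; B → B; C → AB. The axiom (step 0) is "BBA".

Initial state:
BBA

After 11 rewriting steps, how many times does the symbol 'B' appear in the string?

377

k=0  BBA
k=1  BBBCA
k=2  BBBABBCA
k=3  BBBBCABBABBCA
k=4  BBBBABBCABBBCABBABBCA
k=5  BBBBBCABBABBCABBBABBCABBBCABBABBCA
k=6  BBBBBABBCABBBCABBABBCABBBBCABBABBCABBBABBCABBBCABBABBCA
k=7  BBBBBBCABBABBCABBBABBCABBBCABBABBCABBBBABBCABBBCABBABBCABBBBCABBABBCABBBABBCABBBCABBABBCA
k=8  BBBBBBABBCABBBCABBABBCABBBBCABBABBCABBBABBCABBBCABBABBCABB…BBCABBBBABBCABBBCABBABBCABBBBCABBABBCABBBABBCABBBCABBABBCA  (len 144)
k=9  BBBBBBBCABBABBCABBBABBCABBBCABBABBCABBBBABBCABBBCABBABBCAB…BBCABBBBABBCABBBCABBABBCABBBBCABBABBCABBBABBCABBBCABBABBCA  (len 233)
k=10  BBBBBBBABBCABBBCABBABBCABBBBCABBABBCABBBABBCABBBCABBABBCAB…BBCABBBBABBCABBBCABBABBCABBBBCABBABBCABBBABBCABBBCABBABBCA  (len 377)
k=11  BBBBBBBBCABBABBCABBBABBCABBBCABBABBCABBBBABBCABBBCABBABBCA…BBCABBBBABBCABBBCABBABBCABBBBCABBABBCABBBABBCABBBCABBABBCA  (len 610)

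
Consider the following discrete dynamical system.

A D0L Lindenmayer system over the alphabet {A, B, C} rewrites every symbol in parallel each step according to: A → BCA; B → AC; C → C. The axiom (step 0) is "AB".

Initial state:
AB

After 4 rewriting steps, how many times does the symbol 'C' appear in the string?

18

step 0: AB
step 1: BCAAC
step 2: ACCBCABCAC
step 3: BCACCACCBCAACCBCAC
step 4: ACCBCACCBCACCACCBCABCACCACCBCAC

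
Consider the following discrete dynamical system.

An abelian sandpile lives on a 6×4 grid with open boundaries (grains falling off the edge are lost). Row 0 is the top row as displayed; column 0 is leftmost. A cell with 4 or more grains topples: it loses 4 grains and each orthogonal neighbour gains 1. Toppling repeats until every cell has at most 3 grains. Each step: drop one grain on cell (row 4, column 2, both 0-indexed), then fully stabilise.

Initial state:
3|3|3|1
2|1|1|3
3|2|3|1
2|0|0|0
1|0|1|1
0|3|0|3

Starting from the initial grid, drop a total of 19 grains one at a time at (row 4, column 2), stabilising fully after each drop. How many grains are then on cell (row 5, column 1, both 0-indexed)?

step 0: 3|3|3|1
2|1|1|3
3|2|3|1
2|0|0|0
1|0|1|1
0|3|0|3
step 1: 3|3|3|1
2|1|1|3
3|2|3|1
2|0|0|0
1|0|2|1
0|3|0|3
step 2: 3|3|3|1
2|1|1|3
3|2|3|1
2|0|0|0
1|0|3|1
0|3|0|3
step 3: 3|3|3|1
2|1|1|3
3|2|3|1
2|0|1|0
1|1|0|2
0|3|1|3
step 4: 3|3|3|1
2|1|1|3
3|2|3|1
2|0|1|0
1|1|1|2
0|3|1|3
step 5: 3|3|3|1
2|1|1|3
3|2|3|1
2|0|1|0
1|1|2|2
0|3|1|3
step 6: 3|3|3|1
2|1|1|3
3|2|3|1
2|0|1|0
1|1|3|2
0|3|1|3
step 7: 3|3|3|1
2|1|1|3
3|2|3|1
2|0|2|0
1|2|0|3
0|3|2|3
step 8: 3|3|3|1
2|1|1|3
3|2|3|1
2|0|2|0
1|2|1|3
0|3|2|3
step 9: 3|3|3|1
2|1|1|3
3|2|3|1
2|0|2|0
1|2|2|3
0|3|2|3
step 10: 3|3|3|1
2|1|1|3
3|2|3|1
2|0|2|0
1|2|3|3
0|3|2|3
step 11: 3|3|3|1
2|1|1|3
3|2|3|1
2|1|3|1
2|0|3|1
1|1|1|1
step 12: 3|3|3|1
2|1|2|3
3|3|0|2
2|2|1|2
2|1|1|2
1|1|2|1
step 13: 3|3|3|1
2|1|2|3
3|3|0|2
2|2|1|2
2|1|2|2
1|1|2|1
step 14: 3|3|3|1
2|1|2|3
3|3|0|2
2|2|1|2
2|1|3|2
1|1|2|1
step 15: 3|3|3|1
2|1|2|3
3|3|0|2
2|2|2|2
2|2|0|3
1|1|3|1
step 16: 3|3|3|1
2|1|2|3
3|3|0|2
2|2|2|2
2|2|1|3
1|1|3|1
step 17: 3|3|3|1
2|1|2|3
3|3|0|2
2|2|2|2
2|2|2|3
1|1|3|1
step 18: 3|3|3|1
2|1|2|3
3|3|0|2
2|2|2|2
2|2|3|3
1|1|3|1
step 19: 3|3|3|1
2|1|2|3
3|3|0|2
2|2|3|3
2|3|2|0
1|2|0|3

2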